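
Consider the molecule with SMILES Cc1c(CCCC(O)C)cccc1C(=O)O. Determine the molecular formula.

C13H18O3

Walk through each heavy atom and fill implicit hydrogens from standard valence (C 4, N 3, O 2, S 2, halogen 1); for lowercase aromatic atoms, an aromatic c carries 1 H when it has two neighbours and 0 H with three, and aromatic n carries 0 H:
  atom 1: C, bond orders sum to 1 (valence 4) → 3 H
  atom 2: aromatic c, 3 neighbours → 0 H
  atom 3: aromatic c, 3 neighbours → 0 H
  atom 4: C, bond orders sum to 2 (valence 4) → 2 H
  atom 5: C, bond orders sum to 2 (valence 4) → 2 H
  atom 6: C, bond orders sum to 2 (valence 4) → 2 H
  atom 7: C, bond orders sum to 3 (valence 4) → 1 H
  atom 8: O, bond orders sum to 1 (valence 2) → 1 H
  atom 9: C, bond orders sum to 1 (valence 4) → 3 H
  atom 10: aromatic c, 2 neighbours → 1 H
  atom 11: aromatic c, 2 neighbours → 1 H
  atom 12: aromatic c, 2 neighbours → 1 H
  atom 13: aromatic c, 3 neighbours → 0 H
  atom 14: C, bond orders sum to 4 (valence 4) → 0 H
  atom 15: O, bond orders sum to 2 (valence 2) → 0 H
  atom 16: O, bond orders sum to 1 (valence 2) → 1 H
Totals → C:13, H:18, O:3.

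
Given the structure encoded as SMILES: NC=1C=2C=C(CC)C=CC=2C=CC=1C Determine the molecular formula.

C13H15N

Walk through each heavy atom and fill implicit hydrogens from standard valence (C 4, N 3, O 2, S 2, halogen 1):
  atom 1: N, bond orders sum to 1 (valence 3) → 2 H
  atom 2: C, bond orders sum to 4 (valence 4) → 0 H
  atom 3: C, bond orders sum to 4 (valence 4) → 0 H
  atom 4: C, bond orders sum to 3 (valence 4) → 1 H
  atom 5: C, bond orders sum to 4 (valence 4) → 0 H
  atom 6: C, bond orders sum to 2 (valence 4) → 2 H
  atom 7: C, bond orders sum to 1 (valence 4) → 3 H
  atom 8: C, bond orders sum to 3 (valence 4) → 1 H
  atom 9: C, bond orders sum to 3 (valence 4) → 1 H
  atom 10: C, bond orders sum to 4 (valence 4) → 0 H
  atom 11: C, bond orders sum to 3 (valence 4) → 1 H
  atom 12: C, bond orders sum to 3 (valence 4) → 1 H
  atom 13: C, bond orders sum to 4 (valence 4) → 0 H
  atom 14: C, bond orders sum to 1 (valence 4) → 3 H
Totals → C:13, H:15, N:1.
In Hill order: C13H15N.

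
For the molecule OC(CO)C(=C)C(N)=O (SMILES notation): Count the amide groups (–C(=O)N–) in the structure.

1

The amide motif appears at heavy-atom position 7 in the SMILES.
Other groups present: 1 alkene, 2 hydroxyl.
Amide count: 1.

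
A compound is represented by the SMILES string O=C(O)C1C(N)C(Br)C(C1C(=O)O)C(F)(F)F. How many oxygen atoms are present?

4

Scan the SMILES for O atoms (remember two-letter symbols like Cl and Br are single atoms).
Oxygen count: 4.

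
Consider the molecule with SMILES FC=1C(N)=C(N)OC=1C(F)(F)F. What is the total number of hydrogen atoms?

4

Walk through each heavy atom and fill implicit hydrogens from standard valence (C 4, N 3, O 2, S 2, halogen 1):
  atom 1: F (halogen, monovalent) → 0 H
  atom 2: C, bond orders sum to 4 (valence 4) → 0 H
  atom 3: C, bond orders sum to 4 (valence 4) → 0 H
  atom 4: N, bond orders sum to 1 (valence 3) → 2 H
  atom 5: C, bond orders sum to 4 (valence 4) → 0 H
  atom 6: N, bond orders sum to 1 (valence 3) → 2 H
  atom 7: O, bond orders sum to 2 (valence 2) → 0 H
  atom 8: C, bond orders sum to 4 (valence 4) → 0 H
  atom 9: C, bond orders sum to 4 (valence 4) → 0 H
  atom 10: F (halogen, monovalent) → 0 H
  atom 11: F (halogen, monovalent) → 0 H
  atom 12: F (halogen, monovalent) → 0 H
Total hydrogens: 4.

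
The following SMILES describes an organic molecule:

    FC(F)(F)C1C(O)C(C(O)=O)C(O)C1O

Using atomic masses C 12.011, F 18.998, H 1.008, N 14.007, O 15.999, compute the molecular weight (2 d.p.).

230.14 g/mol

First, the molecular formula is C7H9F3O5 (counting implicit H from valence).
  C: 7 × 12.011 = 84.077
  F: 3 × 18.998 = 56.994
  H: 9 × 1.008 = 9.072
  O: 5 × 15.999 = 79.995
Sum: 7×12.011 + 3×18.998 + 9×1.008 + 5×15.999 = 230.138 → 230.14 g/mol.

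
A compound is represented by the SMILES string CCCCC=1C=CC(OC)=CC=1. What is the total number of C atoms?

Count every carbon token in the SMILES (each C, including those in ring-closure positions and inside branches).
Carbon count: 11.

11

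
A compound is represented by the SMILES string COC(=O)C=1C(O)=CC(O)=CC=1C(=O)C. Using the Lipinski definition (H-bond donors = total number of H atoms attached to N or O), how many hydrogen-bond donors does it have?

2

Donors: find every N or O and count the H atoms it carries.
  atom 2 (O): bond orders sum to 2 → 0 H
  atom 4 (O): bond orders sum to 2 → 0 H
  atom 7 (O): bond orders sum to 1 → 1 H
  atom 10 (O): bond orders sum to 1 → 1 H
  atom 14 (O): bond orders sum to 2 → 0 H
Lipinski HBD = 2.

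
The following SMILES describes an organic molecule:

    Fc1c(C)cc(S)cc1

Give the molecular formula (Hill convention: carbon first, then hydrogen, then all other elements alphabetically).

Walk through each heavy atom and fill implicit hydrogens from standard valence (C 4, N 3, O 2, S 2, halogen 1); for lowercase aromatic atoms, an aromatic c carries 1 H when it has two neighbours and 0 H with three, and aromatic n carries 0 H:
  atom 1: F (halogen, monovalent) → 0 H
  atom 2: aromatic c, 3 neighbours → 0 H
  atom 3: aromatic c, 3 neighbours → 0 H
  atom 4: C, bond orders sum to 1 (valence 4) → 3 H
  atom 5: aromatic c, 2 neighbours → 1 H
  atom 6: aromatic c, 3 neighbours → 0 H
  atom 7: S, bond orders sum to 1 (valence 2) → 1 H
  atom 8: aromatic c, 2 neighbours → 1 H
  atom 9: aromatic c, 2 neighbours → 1 H
Totals → C:7, H:7, F:1, S:1.
In Hill order: C7H7FS.

C7H7FS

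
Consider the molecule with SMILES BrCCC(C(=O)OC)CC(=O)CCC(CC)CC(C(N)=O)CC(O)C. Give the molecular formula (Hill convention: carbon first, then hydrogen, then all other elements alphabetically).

Walk through each heavy atom and fill implicit hydrogens from standard valence (C 4, N 3, O 2, S 2, halogen 1):
  atom 1: Br (halogen, monovalent) → 0 H
  atom 2: C, bond orders sum to 2 (valence 4) → 2 H
  atom 3: C, bond orders sum to 2 (valence 4) → 2 H
  atom 4: C, bond orders sum to 3 (valence 4) → 1 H
  atom 5: C, bond orders sum to 4 (valence 4) → 0 H
  atom 6: O, bond orders sum to 2 (valence 2) → 0 H
  atom 7: O, bond orders sum to 2 (valence 2) → 0 H
  atom 8: C, bond orders sum to 1 (valence 4) → 3 H
  atom 9: C, bond orders sum to 2 (valence 4) → 2 H
  atom 10: C, bond orders sum to 4 (valence 4) → 0 H
  atom 11: O, bond orders sum to 2 (valence 2) → 0 H
  atom 12: C, bond orders sum to 2 (valence 4) → 2 H
  atom 13: C, bond orders sum to 2 (valence 4) → 2 H
  atom 14: C, bond orders sum to 3 (valence 4) → 1 H
  atom 15: C, bond orders sum to 2 (valence 4) → 2 H
  atom 16: C, bond orders sum to 1 (valence 4) → 3 H
  atom 17: C, bond orders sum to 2 (valence 4) → 2 H
  atom 18: C, bond orders sum to 3 (valence 4) → 1 H
  atom 19: C, bond orders sum to 4 (valence 4) → 0 H
  atom 20: N, bond orders sum to 1 (valence 3) → 2 H
  atom 21: O, bond orders sum to 2 (valence 2) → 0 H
  atom 22: C, bond orders sum to 2 (valence 4) → 2 H
  atom 23: C, bond orders sum to 3 (valence 4) → 1 H
  atom 24: O, bond orders sum to 1 (valence 2) → 1 H
  atom 25: C, bond orders sum to 1 (valence 4) → 3 H
Totals → C:18, H:32, Br:1, N:1, O:5.
In Hill order: C18H32BrNO5.

C18H32BrNO5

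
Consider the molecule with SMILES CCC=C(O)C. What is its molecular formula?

C5H10O

Walk through each heavy atom and fill implicit hydrogens from standard valence (C 4, N 3, O 2, S 2, halogen 1):
  atom 1: C, bond orders sum to 1 (valence 4) → 3 H
  atom 2: C, bond orders sum to 2 (valence 4) → 2 H
  atom 3: C, bond orders sum to 3 (valence 4) → 1 H
  atom 4: C, bond orders sum to 4 (valence 4) → 0 H
  atom 5: O, bond orders sum to 1 (valence 2) → 1 H
  atom 6: C, bond orders sum to 1 (valence 4) → 3 H
Totals → C:5, H:10, O:1.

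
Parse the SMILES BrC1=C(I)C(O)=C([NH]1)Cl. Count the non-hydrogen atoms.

9

Every atom symbol written in the SMILES (organic subset) is one heavy atom; implicit H are not written.
Heavy atoms by element → Br:1, C:4, Cl:1, I:1, N:1, O:1.
Total: 9.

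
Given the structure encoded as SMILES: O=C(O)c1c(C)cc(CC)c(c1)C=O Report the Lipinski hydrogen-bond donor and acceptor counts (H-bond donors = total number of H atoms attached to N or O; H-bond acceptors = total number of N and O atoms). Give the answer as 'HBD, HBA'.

Donors: find every N or O and count the H atoms it carries.
  atom 1 (O): bond orders sum to 2 → 0 H
  atom 3 (O): bond orders sum to 1 → 1 H
  atom 14 (O): bond orders sum to 2 → 0 H
Lipinski HBD = 1.
Acceptors: N atoms = 0, O atoms = 3 → HBA = 3.

1, 3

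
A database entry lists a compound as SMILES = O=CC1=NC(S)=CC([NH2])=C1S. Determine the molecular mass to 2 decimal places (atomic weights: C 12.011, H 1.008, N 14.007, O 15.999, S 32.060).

First, the molecular formula is C6H6N2OS2 (counting implicit H from valence).
  C: 6 × 12.011 = 72.066
  H: 6 × 1.008 = 6.048
  N: 2 × 14.007 = 28.014
  O: 1 × 15.999 = 15.999
  S: 2 × 32.060 = 64.120
Sum: 6×12.011 + 6×1.008 + 2×14.007 + 1×15.999 + 2×32.060 = 186.247 → 186.25 g/mol.

186.25 g/mol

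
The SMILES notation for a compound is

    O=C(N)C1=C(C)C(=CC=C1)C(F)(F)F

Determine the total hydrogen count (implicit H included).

8

Walk through each heavy atom and fill implicit hydrogens from standard valence (C 4, N 3, O 2, S 2, halogen 1):
  atom 1: O, bond orders sum to 2 (valence 2) → 0 H
  atom 2: C, bond orders sum to 4 (valence 4) → 0 H
  atom 3: N, bond orders sum to 1 (valence 3) → 2 H
  atom 4: C, bond orders sum to 4 (valence 4) → 0 H
  atom 5: C, bond orders sum to 4 (valence 4) → 0 H
  atom 6: C, bond orders sum to 1 (valence 4) → 3 H
  atom 7: C, bond orders sum to 4 (valence 4) → 0 H
  atom 8: C, bond orders sum to 3 (valence 4) → 1 H
  atom 9: C, bond orders sum to 3 (valence 4) → 1 H
  atom 10: C, bond orders sum to 3 (valence 4) → 1 H
  atom 11: C, bond orders sum to 4 (valence 4) → 0 H
  atom 12: F (halogen, monovalent) → 0 H
  atom 13: F (halogen, monovalent) → 0 H
  atom 14: F (halogen, monovalent) → 0 H
Total hydrogens: 8.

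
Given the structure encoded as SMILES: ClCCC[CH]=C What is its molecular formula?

C5H9Cl

Walk through each heavy atom and fill implicit hydrogens from standard valence (C 4, N 3, O 2, S 2, halogen 1):
  atom 1: Cl (halogen, monovalent) → 0 H
  atom 2: C, bond orders sum to 2 (valence 4) → 2 H
  atom 3: C, bond orders sum to 2 (valence 4) → 2 H
  atom 4: C, bond orders sum to 2 (valence 4) → 2 H
  atom 5: C with explicit H count 1
  atom 6: C, bond orders sum to 2 (valence 4) → 2 H
Totals → C:5, H:9, Cl:1.
In Hill order: C5H9Cl.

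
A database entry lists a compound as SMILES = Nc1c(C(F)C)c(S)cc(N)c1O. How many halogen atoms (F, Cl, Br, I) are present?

1

Halogen atoms appear at heavy-atom position 5 (1×F).
Other groups present: 1 hydroxyl, 2 primary amine, 1 thiol.
Halogen count: 1.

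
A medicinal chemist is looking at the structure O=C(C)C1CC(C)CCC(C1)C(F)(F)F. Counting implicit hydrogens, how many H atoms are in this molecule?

Walk through each heavy atom and fill implicit hydrogens from standard valence (C 4, N 3, O 2, S 2, halogen 1):
  atom 1: O, bond orders sum to 2 (valence 2) → 0 H
  atom 2: C, bond orders sum to 4 (valence 4) → 0 H
  atom 3: C, bond orders sum to 1 (valence 4) → 3 H
  atom 4: C, bond orders sum to 3 (valence 4) → 1 H
  atom 5: C, bond orders sum to 2 (valence 4) → 2 H
  atom 6: C, bond orders sum to 3 (valence 4) → 1 H
  atom 7: C, bond orders sum to 1 (valence 4) → 3 H
  atom 8: C, bond orders sum to 2 (valence 4) → 2 H
  atom 9: C, bond orders sum to 2 (valence 4) → 2 H
  atom 10: C, bond orders sum to 3 (valence 4) → 1 H
  atom 11: C, bond orders sum to 2 (valence 4) → 2 H
  atom 12: C, bond orders sum to 4 (valence 4) → 0 H
  atom 13: F (halogen, monovalent) → 0 H
  atom 14: F (halogen, monovalent) → 0 H
  atom 15: F (halogen, monovalent) → 0 H
Total hydrogens: 17.

17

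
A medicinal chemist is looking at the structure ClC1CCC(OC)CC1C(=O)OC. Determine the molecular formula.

C9H15ClO3

Walk through each heavy atom and fill implicit hydrogens from standard valence (C 4, N 3, O 2, S 2, halogen 1):
  atom 1: Cl (halogen, monovalent) → 0 H
  atom 2: C, bond orders sum to 3 (valence 4) → 1 H
  atom 3: C, bond orders sum to 2 (valence 4) → 2 H
  atom 4: C, bond orders sum to 2 (valence 4) → 2 H
  atom 5: C, bond orders sum to 3 (valence 4) → 1 H
  atom 6: O, bond orders sum to 2 (valence 2) → 0 H
  atom 7: C, bond orders sum to 1 (valence 4) → 3 H
  atom 8: C, bond orders sum to 2 (valence 4) → 2 H
  atom 9: C, bond orders sum to 3 (valence 4) → 1 H
  atom 10: C, bond orders sum to 4 (valence 4) → 0 H
  atom 11: O, bond orders sum to 2 (valence 2) → 0 H
  atom 12: O, bond orders sum to 2 (valence 2) → 0 H
  atom 13: C, bond orders sum to 1 (valence 4) → 3 H
Totals → C:9, H:15, Cl:1, O:3.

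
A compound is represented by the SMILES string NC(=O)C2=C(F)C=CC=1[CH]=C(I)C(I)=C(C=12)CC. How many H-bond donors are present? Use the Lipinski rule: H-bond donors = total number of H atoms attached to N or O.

2

Donors: find every N or O and count the H atoms it carries.
  atom 1 (N): bond orders sum to 1 → 2 H
  atom 3 (O): bond orders sum to 2 → 0 H
Lipinski HBD = 2.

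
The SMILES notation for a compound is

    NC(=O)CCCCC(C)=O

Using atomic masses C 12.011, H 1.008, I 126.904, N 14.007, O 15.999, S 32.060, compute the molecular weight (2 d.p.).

First, the molecular formula is C7H13NO2 (counting implicit H from valence).
  C: 7 × 12.011 = 84.077
  H: 13 × 1.008 = 13.104
  N: 1 × 14.007 = 14.007
  O: 2 × 15.999 = 31.998
Sum: 7×12.011 + 13×1.008 + 1×14.007 + 2×15.999 = 143.186 → 143.19 g/mol.

143.19 g/mol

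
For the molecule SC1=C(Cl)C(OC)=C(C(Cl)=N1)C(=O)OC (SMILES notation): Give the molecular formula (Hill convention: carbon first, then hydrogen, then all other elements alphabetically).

Walk through each heavy atom and fill implicit hydrogens from standard valence (C 4, N 3, O 2, S 2, halogen 1):
  atom 1: S, bond orders sum to 1 (valence 2) → 1 H
  atom 2: C, bond orders sum to 4 (valence 4) → 0 H
  atom 3: C, bond orders sum to 4 (valence 4) → 0 H
  atom 4: Cl (halogen, monovalent) → 0 H
  atom 5: C, bond orders sum to 4 (valence 4) → 0 H
  atom 6: O, bond orders sum to 2 (valence 2) → 0 H
  atom 7: C, bond orders sum to 1 (valence 4) → 3 H
  atom 8: C, bond orders sum to 4 (valence 4) → 0 H
  atom 9: C, bond orders sum to 4 (valence 4) → 0 H
  atom 10: Cl (halogen, monovalent) → 0 H
  atom 11: N, bond orders sum to 3 (valence 3) → 0 H
  atom 12: C, bond orders sum to 4 (valence 4) → 0 H
  atom 13: O, bond orders sum to 2 (valence 2) → 0 H
  atom 14: O, bond orders sum to 2 (valence 2) → 0 H
  atom 15: C, bond orders sum to 1 (valence 4) → 3 H
Totals → C:8, H:7, Cl:2, N:1, O:3, S:1.

C8H7Cl2NO3S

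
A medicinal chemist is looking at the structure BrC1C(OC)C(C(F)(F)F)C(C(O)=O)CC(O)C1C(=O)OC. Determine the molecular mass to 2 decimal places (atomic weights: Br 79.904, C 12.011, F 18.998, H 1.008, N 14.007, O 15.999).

First, the molecular formula is C12H16BrF3O6 (counting implicit H from valence).
  Br: 1 × 79.904 = 79.904
  C: 12 × 12.011 = 144.132
  F: 3 × 18.998 = 56.994
  H: 16 × 1.008 = 16.128
  O: 6 × 15.999 = 95.994
Sum: 1×79.904 + 12×12.011 + 3×18.998 + 16×1.008 + 6×15.999 = 393.152 → 393.15 g/mol.

393.15 g/mol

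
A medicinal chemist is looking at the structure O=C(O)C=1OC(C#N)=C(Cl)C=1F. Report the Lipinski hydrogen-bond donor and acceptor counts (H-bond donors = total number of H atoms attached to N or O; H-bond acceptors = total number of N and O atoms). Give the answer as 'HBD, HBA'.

Donors: find every N or O and count the H atoms it carries.
  atom 1 (O): bond orders sum to 2 → 0 H
  atom 3 (O): bond orders sum to 1 → 1 H
  atom 5 (O): bond orders sum to 2 → 0 H
  atom 8 (N): bond orders sum to 3 → 0 H
Lipinski HBD = 1.
Acceptors: N atoms = 1, O atoms = 3 → HBA = 4.

1, 4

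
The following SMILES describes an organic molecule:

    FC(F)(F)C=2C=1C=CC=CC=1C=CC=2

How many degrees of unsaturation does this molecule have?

Degree of unsaturation = (number of rings) + (number of π bonds).
Ring closures in the SMILES: 2.
π bonds: 5 double bonds (each 1 DoU) → 5 DoU from unsaturation.
Total DoU = 2 + 5 = 7.

7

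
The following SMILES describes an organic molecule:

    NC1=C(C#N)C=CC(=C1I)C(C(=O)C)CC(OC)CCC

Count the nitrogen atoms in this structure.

Scan the SMILES for N atoms (remember two-letter symbols like Cl and Br are single atoms).
Nitrogen count: 2.

2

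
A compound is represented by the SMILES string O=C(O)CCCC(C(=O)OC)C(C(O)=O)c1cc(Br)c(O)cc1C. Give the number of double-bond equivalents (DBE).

Molecular formula: C16H19BrO7.
DoU = (2C + 2 + N − H − X) / 2, where X is the halogen count and O/S are ignored.
    = (2·16 + 2 + 0 − 19 − 1) / 2 = 14 / 2 = 7.

7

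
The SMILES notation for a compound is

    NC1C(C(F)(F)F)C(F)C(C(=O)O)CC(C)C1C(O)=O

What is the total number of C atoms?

Count every carbon token in the SMILES (each C, including those in ring-closure positions and inside branches).
Carbon count: 11.

11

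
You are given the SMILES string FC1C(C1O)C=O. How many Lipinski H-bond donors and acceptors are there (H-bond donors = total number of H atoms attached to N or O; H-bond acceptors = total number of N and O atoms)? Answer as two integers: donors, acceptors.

Donors: find every N or O and count the H atoms it carries.
  atom 5 (O): bond orders sum to 1 → 1 H
  atom 7 (O): bond orders sum to 2 → 0 H
Lipinski HBD = 1.
Acceptors: N atoms = 0, O atoms = 2 → HBA = 2.

1, 2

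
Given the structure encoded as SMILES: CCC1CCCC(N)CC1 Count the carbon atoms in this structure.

Count every carbon token in the SMILES (each C, including those in ring-closure positions and inside branches).
Carbon count: 9.

9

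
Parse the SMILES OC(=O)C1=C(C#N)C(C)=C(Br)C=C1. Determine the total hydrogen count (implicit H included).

Walk through each heavy atom and fill implicit hydrogens from standard valence (C 4, N 3, O 2, S 2, halogen 1):
  atom 1: O, bond orders sum to 1 (valence 2) → 1 H
  atom 2: C, bond orders sum to 4 (valence 4) → 0 H
  atom 3: O, bond orders sum to 2 (valence 2) → 0 H
  atom 4: C, bond orders sum to 4 (valence 4) → 0 H
  atom 5: C, bond orders sum to 4 (valence 4) → 0 H
  atom 6: C, bond orders sum to 4 (valence 4) → 0 H
  atom 7: N, bond orders sum to 3 (valence 3) → 0 H
  atom 8: C, bond orders sum to 4 (valence 4) → 0 H
  atom 9: C, bond orders sum to 1 (valence 4) → 3 H
  atom 10: C, bond orders sum to 4 (valence 4) → 0 H
  atom 11: Br (halogen, monovalent) → 0 H
  atom 12: C, bond orders sum to 3 (valence 4) → 1 H
  atom 13: C, bond orders sum to 3 (valence 4) → 1 H
Total hydrogens: 6.

6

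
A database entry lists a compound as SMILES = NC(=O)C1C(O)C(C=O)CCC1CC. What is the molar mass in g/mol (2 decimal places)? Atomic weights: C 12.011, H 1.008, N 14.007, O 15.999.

First, the molecular formula is C10H17NO3 (counting implicit H from valence).
  C: 10 × 12.011 = 120.110
  H: 17 × 1.008 = 17.136
  N: 1 × 14.007 = 14.007
  O: 3 × 15.999 = 47.997
Sum: 10×12.011 + 17×1.008 + 1×14.007 + 3×15.999 = 199.250 → 199.25 g/mol.

199.25 g/mol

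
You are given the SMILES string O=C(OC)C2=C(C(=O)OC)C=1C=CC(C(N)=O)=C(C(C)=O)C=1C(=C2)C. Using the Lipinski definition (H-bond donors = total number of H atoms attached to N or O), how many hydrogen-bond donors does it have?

2

Donors: find every N or O and count the H atoms it carries.
  atom 1 (O): bond orders sum to 2 → 0 H
  atom 3 (O): bond orders sum to 2 → 0 H
  atom 8 (O): bond orders sum to 2 → 0 H
  atom 9 (O): bond orders sum to 2 → 0 H
  atom 16 (N): bond orders sum to 1 → 2 H
  atom 17 (O): bond orders sum to 2 → 0 H
  atom 21 (O): bond orders sum to 2 → 0 H
Lipinski HBD = 2.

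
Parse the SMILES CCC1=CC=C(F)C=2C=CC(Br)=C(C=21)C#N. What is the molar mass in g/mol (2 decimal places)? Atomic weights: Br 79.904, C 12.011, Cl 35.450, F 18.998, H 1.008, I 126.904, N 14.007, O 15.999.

First, the molecular formula is C13H9BrFN (counting implicit H from valence).
  Br: 1 × 79.904 = 79.904
  C: 13 × 12.011 = 156.143
  F: 1 × 18.998 = 18.998
  H: 9 × 1.008 = 9.072
  N: 1 × 14.007 = 14.007
Sum: 1×79.904 + 13×12.011 + 1×18.998 + 9×1.008 + 1×14.007 = 278.124 → 278.12 g/mol.

278.12 g/mol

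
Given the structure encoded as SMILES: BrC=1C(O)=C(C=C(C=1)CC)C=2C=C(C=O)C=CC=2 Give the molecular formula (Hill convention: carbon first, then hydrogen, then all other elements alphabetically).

C15H13BrO2

Walk through each heavy atom and fill implicit hydrogens from standard valence (C 4, N 3, O 2, S 2, halogen 1):
  atom 1: Br (halogen, monovalent) → 0 H
  atom 2: C, bond orders sum to 4 (valence 4) → 0 H
  atom 3: C, bond orders sum to 4 (valence 4) → 0 H
  atom 4: O, bond orders sum to 1 (valence 2) → 1 H
  atom 5: C, bond orders sum to 4 (valence 4) → 0 H
  atom 6: C, bond orders sum to 3 (valence 4) → 1 H
  atom 7: C, bond orders sum to 4 (valence 4) → 0 H
  atom 8: C, bond orders sum to 3 (valence 4) → 1 H
  atom 9: C, bond orders sum to 2 (valence 4) → 2 H
  atom 10: C, bond orders sum to 1 (valence 4) → 3 H
  atom 11: C, bond orders sum to 4 (valence 4) → 0 H
  atom 12: C, bond orders sum to 3 (valence 4) → 1 H
  atom 13: C, bond orders sum to 4 (valence 4) → 0 H
  atom 14: C, bond orders sum to 3 (valence 4) → 1 H
  atom 15: O, bond orders sum to 2 (valence 2) → 0 H
  atom 16: C, bond orders sum to 3 (valence 4) → 1 H
  atom 17: C, bond orders sum to 3 (valence 4) → 1 H
  atom 18: C, bond orders sum to 3 (valence 4) → 1 H
Totals → C:15, H:13, Br:1, O:2.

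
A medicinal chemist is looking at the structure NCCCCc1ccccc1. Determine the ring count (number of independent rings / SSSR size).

1

In SMILES, each pair of matching ring-closure digits denotes one ring-closing bond; the number of such bonds equals the number of independent rings.
Ring-closure bonds here: 1.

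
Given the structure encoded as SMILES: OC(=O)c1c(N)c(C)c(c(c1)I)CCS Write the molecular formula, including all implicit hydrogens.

Walk through each heavy atom and fill implicit hydrogens from standard valence (C 4, N 3, O 2, S 2, halogen 1); for lowercase aromatic atoms, an aromatic c carries 1 H when it has two neighbours and 0 H with three, and aromatic n carries 0 H:
  atom 1: O, bond orders sum to 1 (valence 2) → 1 H
  atom 2: C, bond orders sum to 4 (valence 4) → 0 H
  atom 3: O, bond orders sum to 2 (valence 2) → 0 H
  atom 4: aromatic c, 3 neighbours → 0 H
  atom 5: aromatic c, 3 neighbours → 0 H
  atom 6: N, bond orders sum to 1 (valence 3) → 2 H
  atom 7: aromatic c, 3 neighbours → 0 H
  atom 8: C, bond orders sum to 1 (valence 4) → 3 H
  atom 9: aromatic c, 3 neighbours → 0 H
  atom 10: aromatic c, 3 neighbours → 0 H
  atom 11: aromatic c, 2 neighbours → 1 H
  atom 12: I (halogen, monovalent) → 0 H
  atom 13: C, bond orders sum to 2 (valence 4) → 2 H
  atom 14: C, bond orders sum to 2 (valence 4) → 2 H
  atom 15: S, bond orders sum to 1 (valence 2) → 1 H
Totals → C:10, H:12, I:1, N:1, O:2, S:1.
In Hill order: C10H12INO2S.

C10H12INO2S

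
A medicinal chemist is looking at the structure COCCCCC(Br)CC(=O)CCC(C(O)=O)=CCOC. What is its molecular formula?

Walk through each heavy atom and fill implicit hydrogens from standard valence (C 4, N 3, O 2, S 2, halogen 1):
  atom 1: C, bond orders sum to 1 (valence 4) → 3 H
  atom 2: O, bond orders sum to 2 (valence 2) → 0 H
  atom 3: C, bond orders sum to 2 (valence 4) → 2 H
  atom 4: C, bond orders sum to 2 (valence 4) → 2 H
  atom 5: C, bond orders sum to 2 (valence 4) → 2 H
  atom 6: C, bond orders sum to 2 (valence 4) → 2 H
  atom 7: C, bond orders sum to 3 (valence 4) → 1 H
  atom 8: Br (halogen, monovalent) → 0 H
  atom 9: C, bond orders sum to 2 (valence 4) → 2 H
  atom 10: C, bond orders sum to 4 (valence 4) → 0 H
  atom 11: O, bond orders sum to 2 (valence 2) → 0 H
  atom 12: C, bond orders sum to 2 (valence 4) → 2 H
  atom 13: C, bond orders sum to 2 (valence 4) → 2 H
  atom 14: C, bond orders sum to 4 (valence 4) → 0 H
  atom 15: C, bond orders sum to 4 (valence 4) → 0 H
  atom 16: O, bond orders sum to 1 (valence 2) → 1 H
  atom 17: O, bond orders sum to 2 (valence 2) → 0 H
  atom 18: C, bond orders sum to 3 (valence 4) → 1 H
  atom 19: C, bond orders sum to 2 (valence 4) → 2 H
  atom 20: O, bond orders sum to 2 (valence 2) → 0 H
  atom 21: C, bond orders sum to 1 (valence 4) → 3 H
Totals → C:15, H:25, Br:1, O:5.
In Hill order: C15H25BrO5.

C15H25BrO5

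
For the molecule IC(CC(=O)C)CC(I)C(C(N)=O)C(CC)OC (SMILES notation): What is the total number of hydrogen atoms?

21

Walk through each heavy atom and fill implicit hydrogens from standard valence (C 4, N 3, O 2, S 2, halogen 1):
  atom 1: I (halogen, monovalent) → 0 H
  atom 2: C, bond orders sum to 3 (valence 4) → 1 H
  atom 3: C, bond orders sum to 2 (valence 4) → 2 H
  atom 4: C, bond orders sum to 4 (valence 4) → 0 H
  atom 5: O, bond orders sum to 2 (valence 2) → 0 H
  atom 6: C, bond orders sum to 1 (valence 4) → 3 H
  atom 7: C, bond orders sum to 2 (valence 4) → 2 H
  atom 8: C, bond orders sum to 3 (valence 4) → 1 H
  atom 9: I (halogen, monovalent) → 0 H
  atom 10: C, bond orders sum to 3 (valence 4) → 1 H
  atom 11: C, bond orders sum to 4 (valence 4) → 0 H
  atom 12: N, bond orders sum to 1 (valence 3) → 2 H
  atom 13: O, bond orders sum to 2 (valence 2) → 0 H
  atom 14: C, bond orders sum to 3 (valence 4) → 1 H
  atom 15: C, bond orders sum to 2 (valence 4) → 2 H
  atom 16: C, bond orders sum to 1 (valence 4) → 3 H
  atom 17: O, bond orders sum to 2 (valence 2) → 0 H
  atom 18: C, bond orders sum to 1 (valence 4) → 3 H
Total hydrogens: 21.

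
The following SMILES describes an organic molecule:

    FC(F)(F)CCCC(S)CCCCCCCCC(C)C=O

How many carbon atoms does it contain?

Count every carbon token in the SMILES (each C, including those in ring-closure positions and inside branches).
Carbon count: 16.

16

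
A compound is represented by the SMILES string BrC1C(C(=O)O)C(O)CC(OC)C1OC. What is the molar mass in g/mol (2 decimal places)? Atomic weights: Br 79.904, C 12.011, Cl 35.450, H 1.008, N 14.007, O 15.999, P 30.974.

283.12 g/mol

First, the molecular formula is C9H15BrO5 (counting implicit H from valence).
  Br: 1 × 79.904 = 79.904
  C: 9 × 12.011 = 108.099
  H: 15 × 1.008 = 15.120
  O: 5 × 15.999 = 79.995
Sum: 1×79.904 + 9×12.011 + 15×1.008 + 5×15.999 = 283.118 → 283.12 g/mol.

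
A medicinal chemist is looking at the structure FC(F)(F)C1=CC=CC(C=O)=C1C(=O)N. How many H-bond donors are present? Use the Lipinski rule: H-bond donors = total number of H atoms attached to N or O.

2

Donors: find every N or O and count the H atoms it carries.
  atom 11 (O): bond orders sum to 2 → 0 H
  atom 14 (O): bond orders sum to 2 → 0 H
  atom 15 (N): bond orders sum to 1 → 2 H
Lipinski HBD = 2.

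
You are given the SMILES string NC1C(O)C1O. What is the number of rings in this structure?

In SMILES, each pair of matching ring-closure digits denotes one ring-closing bond; the number of such bonds equals the number of independent rings.
Ring-closure bonds here: 1.

1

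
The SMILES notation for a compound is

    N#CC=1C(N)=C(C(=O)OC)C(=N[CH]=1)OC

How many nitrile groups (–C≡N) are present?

The nitrile motif appears at heavy-atom position 2 in the SMILES.
Other groups present: 1 ester, 1 ether, 1 primary amine.
Nitrile count: 1.

1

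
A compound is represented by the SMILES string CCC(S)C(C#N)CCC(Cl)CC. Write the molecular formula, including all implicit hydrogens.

C10H18ClNS

Walk through each heavy atom and fill implicit hydrogens from standard valence (C 4, N 3, O 2, S 2, halogen 1):
  atom 1: C, bond orders sum to 1 (valence 4) → 3 H
  atom 2: C, bond orders sum to 2 (valence 4) → 2 H
  atom 3: C, bond orders sum to 3 (valence 4) → 1 H
  atom 4: S, bond orders sum to 1 (valence 2) → 1 H
  atom 5: C, bond orders sum to 3 (valence 4) → 1 H
  atom 6: C, bond orders sum to 4 (valence 4) → 0 H
  atom 7: N, bond orders sum to 3 (valence 3) → 0 H
  atom 8: C, bond orders sum to 2 (valence 4) → 2 H
  atom 9: C, bond orders sum to 2 (valence 4) → 2 H
  atom 10: C, bond orders sum to 3 (valence 4) → 1 H
  atom 11: Cl (halogen, monovalent) → 0 H
  atom 12: C, bond orders sum to 2 (valence 4) → 2 H
  atom 13: C, bond orders sum to 1 (valence 4) → 3 H
Totals → C:10, H:18, Cl:1, N:1, S:1.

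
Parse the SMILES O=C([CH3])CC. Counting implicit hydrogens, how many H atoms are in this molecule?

8

Walk through each heavy atom and fill implicit hydrogens from standard valence (C 4, N 3, O 2, S 2, halogen 1):
  atom 1: O, bond orders sum to 2 (valence 2) → 0 H
  atom 2: C, bond orders sum to 4 (valence 4) → 0 H
  atom 3: C with explicit H count 3
  atom 4: C, bond orders sum to 2 (valence 4) → 2 H
  atom 5: C, bond orders sum to 1 (valence 4) → 3 H
Total hydrogens: 8.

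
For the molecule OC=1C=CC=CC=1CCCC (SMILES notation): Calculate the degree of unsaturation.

4

Molecular formula: C10H14O.
DoU = (2C + 2 + N − H − X) / 2, where X is the halogen count and O/S are ignored.
    = (2·10 + 2 + 0 − 14 − 0) / 2 = 8 / 2 = 4.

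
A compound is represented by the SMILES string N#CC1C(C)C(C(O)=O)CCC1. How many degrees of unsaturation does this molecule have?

4

Degree of unsaturation = (number of rings) + (number of π bonds).
Ring closures in the SMILES: 1.
π bonds: 1 double bond (each 1 DoU), 1 triple bond (each 2 DoU) → 3 DoU from unsaturation.
Total DoU = 1 + 3 = 4.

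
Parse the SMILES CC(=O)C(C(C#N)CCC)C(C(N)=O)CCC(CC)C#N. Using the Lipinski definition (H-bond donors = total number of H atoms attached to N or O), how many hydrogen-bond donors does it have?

2

Donors: find every N or O and count the H atoms it carries.
  atom 3 (O): bond orders sum to 2 → 0 H
  atom 7 (N): bond orders sum to 3 → 0 H
  atom 13 (N): bond orders sum to 1 → 2 H
  atom 14 (O): bond orders sum to 2 → 0 H
  atom 21 (N): bond orders sum to 3 → 0 H
Lipinski HBD = 2.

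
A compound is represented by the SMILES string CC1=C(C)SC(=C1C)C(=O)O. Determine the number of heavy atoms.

Every atom symbol written in the SMILES (organic subset) is one heavy atom; implicit H are not written.
Heavy atoms by element → C:8, O:2, S:1.
Total: 11.

11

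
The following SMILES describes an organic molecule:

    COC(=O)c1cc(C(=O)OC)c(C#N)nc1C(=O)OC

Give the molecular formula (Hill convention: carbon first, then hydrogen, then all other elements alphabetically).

C12H10N2O6

Walk through each heavy atom and fill implicit hydrogens from standard valence (C 4, N 3, O 2, S 2, halogen 1); for lowercase aromatic atoms, an aromatic c carries 1 H when it has two neighbours and 0 H with three, and aromatic n carries 0 H:
  atom 1: C, bond orders sum to 1 (valence 4) → 3 H
  atom 2: O, bond orders sum to 2 (valence 2) → 0 H
  atom 3: C, bond orders sum to 4 (valence 4) → 0 H
  atom 4: O, bond orders sum to 2 (valence 2) → 0 H
  atom 5: aromatic c, 3 neighbours → 0 H
  atom 6: aromatic c, 2 neighbours → 1 H
  atom 7: aromatic c, 3 neighbours → 0 H
  atom 8: C, bond orders sum to 4 (valence 4) → 0 H
  atom 9: O, bond orders sum to 2 (valence 2) → 0 H
  atom 10: O, bond orders sum to 2 (valence 2) → 0 H
  atom 11: C, bond orders sum to 1 (valence 4) → 3 H
  atom 12: aromatic c, 3 neighbours → 0 H
  atom 13: C, bond orders sum to 4 (valence 4) → 0 H
  atom 14: N, bond orders sum to 3 (valence 3) → 0 H
  atom 15: aromatic n, 2 neighbours → 0 H
  atom 16: aromatic c, 3 neighbours → 0 H
  atom 17: C, bond orders sum to 4 (valence 4) → 0 H
  atom 18: O, bond orders sum to 2 (valence 2) → 0 H
  atom 19: O, bond orders sum to 2 (valence 2) → 0 H
  atom 20: C, bond orders sum to 1 (valence 4) → 3 H
Totals → C:12, H:10, N:2, O:6.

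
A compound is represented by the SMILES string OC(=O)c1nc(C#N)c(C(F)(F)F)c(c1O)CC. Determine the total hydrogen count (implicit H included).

7

Walk through each heavy atom and fill implicit hydrogens from standard valence (C 4, N 3, O 2, S 2, halogen 1); for lowercase aromatic atoms, an aromatic c carries 1 H when it has two neighbours and 0 H with three, and aromatic n carries 0 H:
  atom 1: O, bond orders sum to 1 (valence 2) → 1 H
  atom 2: C, bond orders sum to 4 (valence 4) → 0 H
  atom 3: O, bond orders sum to 2 (valence 2) → 0 H
  atom 4: aromatic c, 3 neighbours → 0 H
  atom 5: aromatic n, 2 neighbours → 0 H
  atom 6: aromatic c, 3 neighbours → 0 H
  atom 7: C, bond orders sum to 4 (valence 4) → 0 H
  atom 8: N, bond orders sum to 3 (valence 3) → 0 H
  atom 9: aromatic c, 3 neighbours → 0 H
  atom 10: C, bond orders sum to 4 (valence 4) → 0 H
  atom 11: F (halogen, monovalent) → 0 H
  atom 12: F (halogen, monovalent) → 0 H
  atom 13: F (halogen, monovalent) → 0 H
  atom 14: aromatic c, 3 neighbours → 0 H
  atom 15: aromatic c, 3 neighbours → 0 H
  atom 16: O, bond orders sum to 1 (valence 2) → 1 H
  atom 17: C, bond orders sum to 2 (valence 4) → 2 H
  atom 18: C, bond orders sum to 1 (valence 4) → 3 H
Total hydrogens: 7.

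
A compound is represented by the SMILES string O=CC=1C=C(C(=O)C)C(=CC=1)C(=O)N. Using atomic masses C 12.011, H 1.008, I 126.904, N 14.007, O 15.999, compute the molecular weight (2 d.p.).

191.19 g/mol

First, the molecular formula is C10H9NO3 (counting implicit H from valence).
  C: 10 × 12.011 = 120.110
  H: 9 × 1.008 = 9.072
  N: 1 × 14.007 = 14.007
  O: 3 × 15.999 = 47.997
Sum: 10×12.011 + 9×1.008 + 1×14.007 + 3×15.999 = 191.186 → 191.19 g/mol.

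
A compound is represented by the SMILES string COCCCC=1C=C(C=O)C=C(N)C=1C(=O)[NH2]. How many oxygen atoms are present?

3

Scan the SMILES for O atoms (remember two-letter symbols like Cl and Br are single atoms).
Oxygen count: 3.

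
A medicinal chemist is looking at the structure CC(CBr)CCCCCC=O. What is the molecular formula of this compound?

Walk through each heavy atom and fill implicit hydrogens from standard valence (C 4, N 3, O 2, S 2, halogen 1):
  atom 1: C, bond orders sum to 1 (valence 4) → 3 H
  atom 2: C, bond orders sum to 3 (valence 4) → 1 H
  atom 3: C, bond orders sum to 2 (valence 4) → 2 H
  atom 4: Br (halogen, monovalent) → 0 H
  atom 5: C, bond orders sum to 2 (valence 4) → 2 H
  atom 6: C, bond orders sum to 2 (valence 4) → 2 H
  atom 7: C, bond orders sum to 2 (valence 4) → 2 H
  atom 8: C, bond orders sum to 2 (valence 4) → 2 H
  atom 9: C, bond orders sum to 2 (valence 4) → 2 H
  atom 10: C, bond orders sum to 3 (valence 4) → 1 H
  atom 11: O, bond orders sum to 2 (valence 2) → 0 H
Totals → C:9, H:17, Br:1, O:1.
In Hill order: C9H17BrO.

C9H17BrO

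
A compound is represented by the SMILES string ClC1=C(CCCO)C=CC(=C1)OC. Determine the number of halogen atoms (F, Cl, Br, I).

Halogen atoms appear at heavy-atom position 1 (1×Cl).
Other groups present: 1 ether, 1 hydroxyl.
Halogen count: 1.

1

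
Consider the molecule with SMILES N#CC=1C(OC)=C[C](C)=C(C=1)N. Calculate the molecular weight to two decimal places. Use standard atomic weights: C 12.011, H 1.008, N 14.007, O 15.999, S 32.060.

First, the molecular formula is C9H10N2O (counting implicit H from valence).
  C: 9 × 12.011 = 108.099
  H: 10 × 1.008 = 10.080
  N: 2 × 14.007 = 28.014
  O: 1 × 15.999 = 15.999
Sum: 9×12.011 + 10×1.008 + 2×14.007 + 1×15.999 = 162.192 → 162.19 g/mol.

162.19 g/mol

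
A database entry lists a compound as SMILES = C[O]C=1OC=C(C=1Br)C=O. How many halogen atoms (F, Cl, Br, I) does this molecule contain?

Halogen atoms appear at heavy-atom position 8 (1×Br).
Other groups present: 1 aldehyde, 1 ether.
Halogen count: 1.

1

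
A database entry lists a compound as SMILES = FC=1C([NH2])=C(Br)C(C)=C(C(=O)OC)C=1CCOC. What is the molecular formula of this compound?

C12H15BrFNO3

Walk through each heavy atom and fill implicit hydrogens from standard valence (C 4, N 3, O 2, S 2, halogen 1):
  atom 1: F (halogen, monovalent) → 0 H
  atom 2: C, bond orders sum to 4 (valence 4) → 0 H
  atom 3: C, bond orders sum to 4 (valence 4) → 0 H
  atom 4: N with explicit H count 2
  atom 5: C, bond orders sum to 4 (valence 4) → 0 H
  atom 6: Br (halogen, monovalent) → 0 H
  atom 7: C, bond orders sum to 4 (valence 4) → 0 H
  atom 8: C, bond orders sum to 1 (valence 4) → 3 H
  atom 9: C, bond orders sum to 4 (valence 4) → 0 H
  atom 10: C, bond orders sum to 4 (valence 4) → 0 H
  atom 11: O, bond orders sum to 2 (valence 2) → 0 H
  atom 12: O, bond orders sum to 2 (valence 2) → 0 H
  atom 13: C, bond orders sum to 1 (valence 4) → 3 H
  atom 14: C, bond orders sum to 4 (valence 4) → 0 H
  atom 15: C, bond orders sum to 2 (valence 4) → 2 H
  atom 16: C, bond orders sum to 2 (valence 4) → 2 H
  atom 17: O, bond orders sum to 2 (valence 2) → 0 H
  atom 18: C, bond orders sum to 1 (valence 4) → 3 H
Totals → C:12, H:15, Br:1, F:1, N:1, O:3.
In Hill order: C12H15BrFNO3.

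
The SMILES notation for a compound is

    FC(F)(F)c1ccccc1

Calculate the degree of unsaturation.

Molecular formula: C7H5F3.
DoU = (2C + 2 + N − H − X) / 2, where X is the halogen count and O/S are ignored.
    = (2·7 + 2 + 0 − 5 − 3) / 2 = 8 / 2 = 4.

4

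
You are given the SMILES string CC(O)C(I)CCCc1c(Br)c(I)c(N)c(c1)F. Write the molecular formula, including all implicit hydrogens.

C12H15BrFI2NO

Walk through each heavy atom and fill implicit hydrogens from standard valence (C 4, N 3, O 2, S 2, halogen 1); for lowercase aromatic atoms, an aromatic c carries 1 H when it has two neighbours and 0 H with three, and aromatic n carries 0 H:
  atom 1: C, bond orders sum to 1 (valence 4) → 3 H
  atom 2: C, bond orders sum to 3 (valence 4) → 1 H
  atom 3: O, bond orders sum to 1 (valence 2) → 1 H
  atom 4: C, bond orders sum to 3 (valence 4) → 1 H
  atom 5: I (halogen, monovalent) → 0 H
  atom 6: C, bond orders sum to 2 (valence 4) → 2 H
  atom 7: C, bond orders sum to 2 (valence 4) → 2 H
  atom 8: C, bond orders sum to 2 (valence 4) → 2 H
  atom 9: aromatic c, 3 neighbours → 0 H
  atom 10: aromatic c, 3 neighbours → 0 H
  atom 11: Br (halogen, monovalent) → 0 H
  atom 12: aromatic c, 3 neighbours → 0 H
  atom 13: I (halogen, monovalent) → 0 H
  atom 14: aromatic c, 3 neighbours → 0 H
  atom 15: N, bond orders sum to 1 (valence 3) → 2 H
  atom 16: aromatic c, 3 neighbours → 0 H
  atom 17: aromatic c, 2 neighbours → 1 H
  atom 18: F (halogen, monovalent) → 0 H
Totals → C:12, H:15, Br:1, F:1, I:2, N:1, O:1.
In Hill order: C12H15BrFI2NO.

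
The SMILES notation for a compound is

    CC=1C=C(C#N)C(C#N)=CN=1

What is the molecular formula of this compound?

Walk through each heavy atom and fill implicit hydrogens from standard valence (C 4, N 3, O 2, S 2, halogen 1):
  atom 1: C, bond orders sum to 1 (valence 4) → 3 H
  atom 2: C, bond orders sum to 4 (valence 4) → 0 H
  atom 3: C, bond orders sum to 3 (valence 4) → 1 H
  atom 4: C, bond orders sum to 4 (valence 4) → 0 H
  atom 5: C, bond orders sum to 4 (valence 4) → 0 H
  atom 6: N, bond orders sum to 3 (valence 3) → 0 H
  atom 7: C, bond orders sum to 4 (valence 4) → 0 H
  atom 8: C, bond orders sum to 4 (valence 4) → 0 H
  atom 9: N, bond orders sum to 3 (valence 3) → 0 H
  atom 10: C, bond orders sum to 3 (valence 4) → 1 H
  atom 11: N, bond orders sum to 3 (valence 3) → 0 H
Totals → C:8, H:5, N:3.

C8H5N3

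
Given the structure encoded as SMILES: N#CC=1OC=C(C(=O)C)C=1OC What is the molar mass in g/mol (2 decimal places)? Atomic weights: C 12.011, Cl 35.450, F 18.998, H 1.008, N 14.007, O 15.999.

165.15 g/mol

First, the molecular formula is C8H7NO3 (counting implicit H from valence).
  C: 8 × 12.011 = 96.088
  H: 7 × 1.008 = 7.056
  N: 1 × 14.007 = 14.007
  O: 3 × 15.999 = 47.997
Sum: 8×12.011 + 7×1.008 + 1×14.007 + 3×15.999 = 165.148 → 165.15 g/mol.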